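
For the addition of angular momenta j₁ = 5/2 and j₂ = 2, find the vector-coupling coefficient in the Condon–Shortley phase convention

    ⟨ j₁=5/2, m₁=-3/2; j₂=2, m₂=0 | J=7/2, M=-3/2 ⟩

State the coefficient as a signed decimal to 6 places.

-0.534522  (= −√(2/7))

j₁+j₂−J=1  J+j₁−j₂=4  J−j₁+j₂=3  j₁+j₂+J+1=9
(j₁±m₁, j₂±m₂, J±M) = (1,4,2,2,2,5)
P² = 512/7
sum k=0..1:
  [0] +1/48 = 1/48
  [1] −1/12 = -1/12
S = -1/16
C² = P²·S² = 2/7 ; C = -0.534522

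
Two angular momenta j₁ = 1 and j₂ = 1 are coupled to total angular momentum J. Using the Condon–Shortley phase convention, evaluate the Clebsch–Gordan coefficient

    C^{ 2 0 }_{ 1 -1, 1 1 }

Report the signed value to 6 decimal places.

+√(1/6) = +0.408248

j₁+j₂−J=0  J+j₁−j₂=2  J−j₁+j₂=2  j₁+j₂+J+1=5
(j₁±m₁, j₂±m₂, J±M) = (0,2,2,0,2,2)
P² = 8/3
sum k=0..0:
  [0] +1/4 = 1/4
S = 1/4
C² = P²·S² = 1/6 ; C = +0.408248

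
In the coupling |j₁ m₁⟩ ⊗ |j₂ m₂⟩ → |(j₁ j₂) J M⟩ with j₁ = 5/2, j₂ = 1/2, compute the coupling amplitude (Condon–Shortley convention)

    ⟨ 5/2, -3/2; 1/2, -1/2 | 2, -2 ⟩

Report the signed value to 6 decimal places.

+√(1/6) = +0.408248

j₁+j₂−J=1  J+j₁−j₂=4  J−j₁+j₂=0  j₁+j₂+J+1=6
(j₁±m₁, j₂±m₂, J±M) = (1,4,0,1,0,4)
P² = 96
sum k=0..0:
  [0] +1/24 = 1/24
S = 1/24
C² = P²·S² = 1/6 ; C = +0.408248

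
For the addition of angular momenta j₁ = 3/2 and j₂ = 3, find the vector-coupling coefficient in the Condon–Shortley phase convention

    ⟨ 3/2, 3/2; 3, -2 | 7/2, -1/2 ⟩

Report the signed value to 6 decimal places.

j₁+j₂−J=1  J+j₁−j₂=2  J−j₁+j₂=5  j₁+j₂+J+1=9
(j₁±m₁, j₂±m₂, J±M) = (3,0,1,5,3,4)
P² = 3840/7
sum k=0..0:
  [0] +1/48 = 1/48
S = 1/48
C² = P²·S² = 5/21 ; C = +0.487950

+√(5/21) ≈ +0.487950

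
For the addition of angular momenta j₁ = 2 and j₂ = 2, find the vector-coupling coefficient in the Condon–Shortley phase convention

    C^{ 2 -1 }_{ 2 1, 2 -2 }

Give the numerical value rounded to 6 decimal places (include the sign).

+0.654654  (= +√(3/7))

j₁+j₂−J=2  J+j₁−j₂=2  J−j₁+j₂=2  j₁+j₂+J+1=7
(j₁±m₁, j₂±m₂, J±M) = (3,1,0,4,1,3)
P² = 48/7
sum k=0..0:
  [0] +1/4 = 1/4
S = 1/4
C² = P²·S² = 3/7 ; C = +0.654654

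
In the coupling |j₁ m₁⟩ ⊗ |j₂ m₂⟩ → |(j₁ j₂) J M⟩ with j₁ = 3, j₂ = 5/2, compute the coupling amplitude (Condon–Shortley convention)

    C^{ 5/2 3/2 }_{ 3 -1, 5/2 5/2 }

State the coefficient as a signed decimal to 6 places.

−√(2/7) = -0.534522

√[6·3!3!2!/9! · 2!4!5!0!4!1!] = √(1152/7)
  +(−1)^3/∏(3,0,1,2,2,0)! = -1/24  (running -1/24)
⟨..|..⟩ = √(1152/7)·(-1/24) = -0.534522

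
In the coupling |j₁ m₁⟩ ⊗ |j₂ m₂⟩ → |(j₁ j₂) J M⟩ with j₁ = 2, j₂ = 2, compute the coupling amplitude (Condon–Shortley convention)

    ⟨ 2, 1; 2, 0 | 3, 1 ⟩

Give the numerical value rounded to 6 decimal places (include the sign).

j₁+j₂−J=1  J+j₁−j₂=3  J−j₁+j₂=3  j₁+j₂+J+1=8
(j₁±m₁, j₂±m₂, J±M) = (3,1,2,2,4,2)
P² = 36/5
sum k=0..1:
  [0] +1/4 = 1/4
  [1] −1/12 = -1/12
S = 1/6
C² = P²·S² = 1/5 ; C = +0.447214

+0.447214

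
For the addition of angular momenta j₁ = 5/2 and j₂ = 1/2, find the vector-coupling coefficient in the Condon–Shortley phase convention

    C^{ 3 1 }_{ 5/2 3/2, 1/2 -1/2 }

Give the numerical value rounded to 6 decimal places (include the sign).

+0.577350

j₁+j₂−J=0  J+j₁−j₂=5  J−j₁+j₂=1  j₁+j₂+J+1=7
(j₁±m₁, j₂±m₂, J±M) = (4,1,0,1,4,2)
P² = 192
sum k=0..0:
  [0] +1/24 = 1/24
S = 1/24
C² = P²·S² = 1/3 ; C = +0.577350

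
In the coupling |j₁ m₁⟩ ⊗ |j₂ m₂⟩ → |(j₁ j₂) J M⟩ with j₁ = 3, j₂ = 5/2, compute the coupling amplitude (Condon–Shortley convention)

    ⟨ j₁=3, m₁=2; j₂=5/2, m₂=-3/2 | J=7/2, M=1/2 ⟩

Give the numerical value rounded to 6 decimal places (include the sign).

√[8·2!4!3!/10! · 5!1!1!4!4!3!] = √(9216/35)
  +(−1)^0/∏(0,2,1,1,3,2)! = 1/24  (running 1/24)
  +(−1)^1/∏(1,1,0,0,4,3)! = -1/144  (running 5/144)
⟨..|..⟩ = √(9216/35)·(5/144) = +0.563436

+0.563436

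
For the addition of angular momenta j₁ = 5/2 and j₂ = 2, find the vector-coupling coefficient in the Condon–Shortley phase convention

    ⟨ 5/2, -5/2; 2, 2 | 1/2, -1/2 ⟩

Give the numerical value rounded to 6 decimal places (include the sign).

+0.577350

√[2·4!1!0!/6! · 0!5!4!0!0!1!] = √(192)
  +(−1)^4/∏(4,0,1,0,0,0)! = 1/24  (running 1/24)
⟨..|..⟩ = √(192)·(1/24) = +0.577350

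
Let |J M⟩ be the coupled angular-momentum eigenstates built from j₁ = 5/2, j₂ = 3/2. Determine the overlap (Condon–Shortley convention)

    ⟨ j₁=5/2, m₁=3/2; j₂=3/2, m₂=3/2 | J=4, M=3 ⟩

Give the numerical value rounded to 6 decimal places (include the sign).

j₁+j₂−J=0  J+j₁−j₂=5  J−j₁+j₂=3  j₁+j₂+J+1=9
(j₁±m₁, j₂±m₂, J±M) = (4,1,3,0,7,1)
P² = 12960
sum k=0..0:
  [0] +1/144 = 1/144
S = 1/144
C² = P²·S² = 5/8 ; C = +0.790569

+0.790569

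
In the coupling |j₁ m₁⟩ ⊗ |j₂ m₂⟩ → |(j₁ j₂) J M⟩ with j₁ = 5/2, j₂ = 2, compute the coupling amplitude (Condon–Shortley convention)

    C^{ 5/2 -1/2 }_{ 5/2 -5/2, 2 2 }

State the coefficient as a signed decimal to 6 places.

+0.462910

√[6·2!3!2!/8! · 0!5!4!0!2!3!] = √(864/7)
  +(−1)^2/∏(2,0,3,2,0,0)! = 1/24  (running 1/24)
⟨..|..⟩ = √(864/7)·(1/24) = +0.462910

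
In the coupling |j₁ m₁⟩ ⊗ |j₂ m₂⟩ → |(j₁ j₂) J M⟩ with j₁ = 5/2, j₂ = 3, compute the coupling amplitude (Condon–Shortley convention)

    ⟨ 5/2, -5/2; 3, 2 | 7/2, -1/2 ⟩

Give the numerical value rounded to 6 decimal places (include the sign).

triangle: 2!×3!×4!/10! = 288/3628800
(j±m)!: 0!×5!×5!×1!×3!×4! = 2073600
prefactor² = (2J+1)×Δ×N² = 9216/7
  k=2: +1/(2!×0!×3!×3!×0!×1!) = 1/72
Σ = 1/72  ⇒  CG² = 9216/7×1/72² = 16/63
CG = +√(16/63) = +0.503953

+√(16/63) ≈ +0.503953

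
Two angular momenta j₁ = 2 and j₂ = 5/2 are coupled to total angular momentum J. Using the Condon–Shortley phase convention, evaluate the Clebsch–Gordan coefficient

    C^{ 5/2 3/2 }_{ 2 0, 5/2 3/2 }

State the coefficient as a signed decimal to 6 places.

−√(1/70) ≈ -0.119523

j₁+j₂−J=2  J+j₁−j₂=2  J−j₁+j₂=3  j₁+j₂+J+1=8
(j₁±m₁, j₂±m₂, J±M) = (2,2,4,1,4,1)
P² = 288/35
sum k=1..2:
  [1] −1/6 = -1/6
  [2] +1/8 = 1/8
S = -1/24
C² = P²·S² = 1/70 ; C = -0.119523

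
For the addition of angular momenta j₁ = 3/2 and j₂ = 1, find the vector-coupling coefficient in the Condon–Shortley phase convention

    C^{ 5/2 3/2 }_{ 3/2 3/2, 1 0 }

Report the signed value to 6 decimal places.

√[6·0!3!2!/6! · 3!0!1!1!4!1!] = √(72/5)
  +(−1)^0/∏(0,0,0,1,3,1)! = 1/6  (running 1/6)
⟨..|..⟩ = √(72/5)·(1/6) = +0.632456

+√(2/5) = +0.632456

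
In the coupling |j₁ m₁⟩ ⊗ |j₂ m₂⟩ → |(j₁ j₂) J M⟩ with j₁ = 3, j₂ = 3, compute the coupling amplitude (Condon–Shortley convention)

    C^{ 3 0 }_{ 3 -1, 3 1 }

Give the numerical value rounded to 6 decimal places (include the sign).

+√(1/6) ≈ +0.408248

j₁+j₂−J=3  J+j₁−j₂=3  J−j₁+j₂=3  j₁+j₂+J+1=10
(j₁±m₁, j₂±m₂, J±M) = (2,4,4,2,3,3)
P² = 864/25
sum k=1..3:
  [1] −1/72 = -1/72
  [2] +1/8 = 1/8
  [3] −1/24 = -1/24
S = 5/72
C² = P²·S² = 1/6 ; C = +0.408248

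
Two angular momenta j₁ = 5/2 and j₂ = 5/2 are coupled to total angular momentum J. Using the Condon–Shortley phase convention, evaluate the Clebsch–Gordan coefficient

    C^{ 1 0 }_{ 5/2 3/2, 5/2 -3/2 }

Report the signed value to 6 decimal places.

-0.358569  (= −√(9/70))

triangle: 4!*1!*1!/7! = 24/5040
(j±m)!: 4!*1!*1!*4!*1!*1! = 576
prefactor² = (2J+1)*Δ*N² = 288/35
  k=0: +1/(0!*4!*1!*1!*0!*0!) = 1/24
  k=1: −1/(1!*3!*0!*0!*1!*1!) = -1/6
Σ = -1/8  ⇒  CG² = 288/35*(-1/8)² = 9/70
CG = −√(9/70) = -0.358569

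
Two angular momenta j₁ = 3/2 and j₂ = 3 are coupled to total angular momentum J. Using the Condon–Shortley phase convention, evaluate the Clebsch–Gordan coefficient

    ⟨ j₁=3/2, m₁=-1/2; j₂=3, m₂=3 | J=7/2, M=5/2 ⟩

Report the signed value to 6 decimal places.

triangle: 1!·2!·5!/9! = 240/362880
(j±m)!: 1!·2!·6!·0!·6!·1! = 1036800
prefactor² = (2J+1)·Δ·N² = 38400/7
  k=1: −1/(1!·0!·1!·5!·1!·0!) = -1/120
Σ = -1/120  ⇒  CG² = 38400/7·(-1/120)² = 8/21
CG = −√(8/21) = -0.617213

-0.617213  (= −√(8/21))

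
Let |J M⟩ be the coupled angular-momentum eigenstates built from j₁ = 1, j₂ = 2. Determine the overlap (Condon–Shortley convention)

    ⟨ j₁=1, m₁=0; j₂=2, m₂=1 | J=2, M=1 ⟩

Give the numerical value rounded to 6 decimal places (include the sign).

√[5·1!1!3!/6! · 1!1!3!1!3!1!] = √(3/2)
  +(−1)^0/∏(0,1,1,3,0,0)! = 1/6  (running 1/6)
  +(−1)^1/∏(1,0,0,2,1,1)! = -1/2  (running -1/3)
⟨..|..⟩ = √(3/2)·(-1/3) = -0.408248

−√(1/6) = -0.408248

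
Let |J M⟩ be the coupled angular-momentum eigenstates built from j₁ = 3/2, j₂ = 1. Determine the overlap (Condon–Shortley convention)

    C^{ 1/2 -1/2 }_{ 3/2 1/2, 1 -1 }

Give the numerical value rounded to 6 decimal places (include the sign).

+√(1/6) = +0.408248

j₁+j₂−J=2  J+j₁−j₂=1  J−j₁+j₂=0  j₁+j₂+J+1=4
(j₁±m₁, j₂±m₂, J±M) = (2,1,0,2,0,1)
P² = 2/3
sum k=0..0:
  [0] +1/2 = 1/2
S = 1/2
C² = P²·S² = 1/6 ; C = +0.408248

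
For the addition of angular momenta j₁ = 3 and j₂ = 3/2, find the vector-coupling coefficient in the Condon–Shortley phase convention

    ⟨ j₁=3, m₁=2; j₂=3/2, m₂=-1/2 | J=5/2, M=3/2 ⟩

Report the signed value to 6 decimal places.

j₁+j₂−J=2  J+j₁−j₂=4  J−j₁+j₂=1  j₁+j₂+J+1=8
(j₁±m₁, j₂±m₂, J±M) = (5,1,1,2,4,1)
P² = 288/7
sum k=0..1:
  [0] +1/12 = 1/12
  [1] −1/24 = -1/24
S = 1/24
C² = P²·S² = 1/14 ; C = +0.267261

+√(1/14) = +0.267261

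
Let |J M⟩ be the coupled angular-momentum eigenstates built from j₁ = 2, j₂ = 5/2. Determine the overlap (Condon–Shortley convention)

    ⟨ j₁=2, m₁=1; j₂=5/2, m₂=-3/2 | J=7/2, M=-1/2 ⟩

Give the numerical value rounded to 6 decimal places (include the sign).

j₁+j₂−J=1  J+j₁−j₂=3  J−j₁+j₂=4  j₁+j₂+J+1=9
(j₁±m₁, j₂±m₂, J±M) = (3,1,1,4,3,4)
P² = 2304/35
sum k=0..1:
  [0] +1/12 = 1/12
  [1] −1/144 = -1/144
S = 11/144
C² = P²·S² = 121/315 ; C = +0.619780

+√(121/315) = +0.619780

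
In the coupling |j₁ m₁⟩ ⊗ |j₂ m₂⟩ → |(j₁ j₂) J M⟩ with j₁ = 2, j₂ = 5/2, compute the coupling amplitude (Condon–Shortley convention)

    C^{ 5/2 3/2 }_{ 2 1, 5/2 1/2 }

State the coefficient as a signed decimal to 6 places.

triangle: 2!·2!·3!/8! = 24/40320
(j±m)!: 3!·1!·3!·2!·4!·1! = 1728
prefactor² = (2J+1)·Δ·N² = 216/35
  k=0: +1/(0!·2!·1!·3!·1!·0!) = 1/12
  k=1: −1/(1!·1!·0!·2!·2!·1!) = -1/4
Σ = -1/6  ⇒  CG² = 216/35·(-1/6)² = 6/35
CG = −√(6/35) = -0.414039

-0.414039  (= −√(6/35))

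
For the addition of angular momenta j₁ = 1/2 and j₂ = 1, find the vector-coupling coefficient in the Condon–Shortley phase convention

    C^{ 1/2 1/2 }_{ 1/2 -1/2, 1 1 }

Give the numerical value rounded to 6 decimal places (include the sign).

−√(2/3) ≈ -0.816497

√[2·1!0!1!/3! · 0!1!2!0!1!0!] = √(2/3)
  +(−1)^1/∏(1,0,0,1,0,0)! = -1  (running -1)
⟨..|..⟩ = √(2/3)·(-1) = -0.816497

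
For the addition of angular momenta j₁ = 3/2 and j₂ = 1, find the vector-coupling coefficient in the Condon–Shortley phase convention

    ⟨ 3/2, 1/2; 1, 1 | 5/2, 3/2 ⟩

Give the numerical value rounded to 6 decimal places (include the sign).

+0.774597

j₁+j₂−J=0  J+j₁−j₂=3  J−j₁+j₂=2  j₁+j₂+J+1=6
(j₁±m₁, j₂±m₂, J±M) = (2,1,2,0,4,1)
P² = 48/5
sum k=0..0:
  [0] +1/4 = 1/4
S = 1/4
C² = P²·S² = 3/5 ; C = +0.774597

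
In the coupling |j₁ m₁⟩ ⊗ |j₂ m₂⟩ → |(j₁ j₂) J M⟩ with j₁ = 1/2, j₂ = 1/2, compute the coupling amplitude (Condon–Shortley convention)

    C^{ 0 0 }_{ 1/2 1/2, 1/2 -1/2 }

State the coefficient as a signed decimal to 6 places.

+0.707107  (= +√(1/2))

triangle: 1!×0!×0!/2! = 1/2
(j±m)!: 1!×0!×0!×1!×0!×0! = 1
prefactor² = (2J+1)×Δ×N² = 1/2
  k=0: +1/(0!×1!×0!×0!×0!×0!) = 1
Σ = 1  ⇒  CG² = 1/2×1² = 1/2
CG = +√(1/2) = +0.707107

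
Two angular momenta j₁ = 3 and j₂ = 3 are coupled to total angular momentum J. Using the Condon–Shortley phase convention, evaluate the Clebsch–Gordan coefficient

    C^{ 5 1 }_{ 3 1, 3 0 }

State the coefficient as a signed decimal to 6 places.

√[11·1!5!5!/12! · 4!2!3!3!6!4!] = √(69120/7)
  +(−1)^0/∏(0,1,2,3,3,2)! = 1/144  (running 1/144)
  +(−1)^1/∏(1,0,1,2,4,3)! = -1/288  (running 1/288)
⟨..|..⟩ = √(69120/7)·(1/288) = +0.345033

+0.345033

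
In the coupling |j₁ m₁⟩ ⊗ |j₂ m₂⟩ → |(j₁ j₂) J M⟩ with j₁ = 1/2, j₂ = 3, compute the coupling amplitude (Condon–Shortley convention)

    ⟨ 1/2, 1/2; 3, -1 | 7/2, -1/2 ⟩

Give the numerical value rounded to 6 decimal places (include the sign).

+0.654654  (= +√(3/7))

√[8·0!1!6!/8! · 1!0!2!4!3!4!] = √(6912/7)
  +(−1)^0/∏(0,0,0,2,1,4)! = 1/48  (running 1/48)
⟨..|..⟩ = √(6912/7)·(1/48) = +0.654654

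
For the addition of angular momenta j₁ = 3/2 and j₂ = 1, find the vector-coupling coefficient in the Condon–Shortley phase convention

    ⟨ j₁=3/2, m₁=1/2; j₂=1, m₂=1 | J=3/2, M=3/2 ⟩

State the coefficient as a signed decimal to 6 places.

−√(2/5) = -0.632456

triangle: 1!×2!×1!/5! = 2/120
(j±m)!: 2!×1!×2!×0!×3!×0! = 24
prefactor² = (2J+1)×Δ×N² = 8/5
  k=1: −1/(1!×0!×0!×1!×2!×0!) = -1/2
Σ = -1/2  ⇒  CG² = 8/5×(-1/2)² = 2/5
CG = −√(2/5) = -0.632456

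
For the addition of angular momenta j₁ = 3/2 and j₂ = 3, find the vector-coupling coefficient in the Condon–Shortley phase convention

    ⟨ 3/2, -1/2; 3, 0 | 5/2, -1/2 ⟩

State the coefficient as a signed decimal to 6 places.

-0.414039  (= −√(6/35))

j₁+j₂−J=2  J+j₁−j₂=1  J−j₁+j₂=4  j₁+j₂+J+1=8
(j₁±m₁, j₂±m₂, J±M) = (1,2,3,3,2,3)
P² = 216/35
sum k=1..2:
  [1] −1/4 = -1/4
  [2] +1/12 = 1/12
S = -1/6
C² = P²·S² = 6/35 ; C = -0.414039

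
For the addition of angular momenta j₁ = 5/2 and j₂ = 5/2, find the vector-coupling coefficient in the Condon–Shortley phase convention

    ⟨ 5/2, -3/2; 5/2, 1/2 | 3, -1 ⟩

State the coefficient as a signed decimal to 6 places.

√[7·2!3!3!/9! · 1!4!3!2!2!4!] = √(96/5)
  +(−1)^1/∏(1,1,3,2,0,1)! = -1/12  (running -1/12)
  +(−1)^2/∏(2,0,2,1,1,2)! = 1/8  (running 1/24)
⟨..|..⟩ = √(96/5)·(1/24) = +0.182574

+0.182574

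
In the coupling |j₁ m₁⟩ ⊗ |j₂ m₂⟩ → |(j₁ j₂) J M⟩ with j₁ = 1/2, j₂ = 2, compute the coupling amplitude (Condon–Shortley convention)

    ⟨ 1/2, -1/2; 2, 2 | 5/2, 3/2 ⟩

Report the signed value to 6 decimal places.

+√(1/5) = +0.447214

j₁+j₂−J=0  J+j₁−j₂=1  J−j₁+j₂=4  j₁+j₂+J+1=6
(j₁±m₁, j₂±m₂, J±M) = (0,1,4,0,4,1)
P² = 576/5
sum k=0..0:
  [0] +1/24 = 1/24
S = 1/24
C² = P²·S² = 1/5 ; C = +0.447214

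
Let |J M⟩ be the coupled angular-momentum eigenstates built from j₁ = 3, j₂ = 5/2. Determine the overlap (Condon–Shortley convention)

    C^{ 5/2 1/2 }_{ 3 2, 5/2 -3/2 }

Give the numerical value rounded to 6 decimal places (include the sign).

j₁+j₂−J=3  J+j₁−j₂=3  J−j₁+j₂=2  j₁+j₂+J+1=9
(j₁±m₁, j₂±m₂, J±M) = (5,1,1,4,3,2)
P² = 288/7
sum k=0..1:
  [0] +1/12 = 1/12
  [1] −1/24 = -1/24
S = 1/24
C² = P²·S² = 1/14 ; C = +0.267261

+0.267261  (= +√(1/14))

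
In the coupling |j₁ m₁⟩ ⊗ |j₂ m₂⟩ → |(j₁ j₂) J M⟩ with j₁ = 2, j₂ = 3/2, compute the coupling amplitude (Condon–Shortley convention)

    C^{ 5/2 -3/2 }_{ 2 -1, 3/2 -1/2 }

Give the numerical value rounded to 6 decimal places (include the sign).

−√(1/35) = -0.169031

√[6·1!3!2!/7! · 1!3!1!2!1!4!] = √(144/35)
  +(−1)^0/∏(0,1,3,1,0,1)! = 1/6  (running 1/6)
  +(−1)^1/∏(1,0,2,0,1,2)! = -1/4  (running -1/12)
⟨..|..⟩ = √(144/35)·(-1/12) = -0.169031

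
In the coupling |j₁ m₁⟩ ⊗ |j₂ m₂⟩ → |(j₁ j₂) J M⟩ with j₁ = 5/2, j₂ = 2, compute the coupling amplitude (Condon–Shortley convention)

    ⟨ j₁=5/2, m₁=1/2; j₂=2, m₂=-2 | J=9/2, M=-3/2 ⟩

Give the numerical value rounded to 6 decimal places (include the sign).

j₁+j₂−J=0  J+j₁−j₂=5  J−j₁+j₂=4  j₁+j₂+J+1=10
(j₁±m₁, j₂±m₂, J±M) = (3,2,0,4,3,6)
P² = 69120/7
sum k=0..0:
  [0] +1/288 = 1/288
S = 1/288
C² = P²·S² = 5/42 ; C = +0.345033

+0.345033  (= +√(5/42))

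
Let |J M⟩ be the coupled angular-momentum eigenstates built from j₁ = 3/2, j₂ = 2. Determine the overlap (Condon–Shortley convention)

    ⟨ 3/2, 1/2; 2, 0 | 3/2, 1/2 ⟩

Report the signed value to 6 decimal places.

-0.447214

√[4·2!1!2!/6! · 2!1!2!2!2!1!] = √(16/45)
  +(−1)^0/∏(0,2,1,2,0,0)! = 1/4  (running 1/4)
  +(−1)^1/∏(1,1,0,1,1,1)! = -1  (running -3/4)
⟨..|..⟩ = √(16/45)·(-3/4) = -0.447214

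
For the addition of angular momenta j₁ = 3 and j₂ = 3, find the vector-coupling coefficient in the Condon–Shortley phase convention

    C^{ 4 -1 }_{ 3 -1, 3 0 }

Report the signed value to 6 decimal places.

j₁+j₂−J=2  J+j₁−j₂=4  J−j₁+j₂=4  j₁+j₂+J+1=11
(j₁±m₁, j₂±m₂, J±M) = (2,4,3,3,3,5)
P² = 124416/385
sum k=0..2:
  [0] +1/288 = 1/288
  [1] −1/24 = -1/24
  [2] +1/48 = 1/48
S = -5/288
C² = P²·S² = 15/154 ; C = -0.312094

−√(15/154) = -0.312094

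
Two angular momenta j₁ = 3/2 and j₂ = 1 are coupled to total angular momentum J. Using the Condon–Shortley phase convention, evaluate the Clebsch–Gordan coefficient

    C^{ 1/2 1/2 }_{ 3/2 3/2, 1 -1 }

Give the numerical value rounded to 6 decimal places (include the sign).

+√(1/2) = +0.707107

j₁+j₂−J=2  J+j₁−j₂=1  J−j₁+j₂=0  j₁+j₂+J+1=4
(j₁±m₁, j₂±m₂, J±M) = (3,0,0,2,1,0)
P² = 2
sum k=0..0:
  [0] +1/2 = 1/2
S = 1/2
C² = P²·S² = 1/2 ; C = +0.707107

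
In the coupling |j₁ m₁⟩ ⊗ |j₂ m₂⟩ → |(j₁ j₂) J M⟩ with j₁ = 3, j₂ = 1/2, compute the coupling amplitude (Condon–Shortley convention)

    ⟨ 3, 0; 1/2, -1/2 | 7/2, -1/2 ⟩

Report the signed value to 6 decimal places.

+√(4/7) = +0.755929

triangle: 0!·6!·1!/8! = 720/40320
(j±m)!: 3!·3!·0!·1!·3!·4! = 5184
prefactor² = (2J+1)·Δ·N² = 5184/7
  k=0: +1/(0!·0!·3!·0!·3!·1!) = 1/36
Σ = 1/36  ⇒  CG² = 5184/7·1/36² = 4/7
CG = +√(4/7) = +0.755929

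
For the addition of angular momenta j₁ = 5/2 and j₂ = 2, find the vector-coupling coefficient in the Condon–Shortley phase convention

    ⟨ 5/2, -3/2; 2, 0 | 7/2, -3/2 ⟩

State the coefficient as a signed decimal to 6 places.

-0.534522

triangle: 1!×4!×3!/9! = 144/362880
(j±m)!: 1!×4!×2!×2!×2!×5! = 23040
prefactor² = (2J+1)×Δ×N² = 512/7
  k=0: +1/(0!×1!×4!×2!×0!×1!) = 1/48
  k=1: −1/(1!×0!×3!×1!×1!×2!) = -1/12
Σ = -1/16  ⇒  CG² = 512/7×(-1/16)² = 2/7
CG = −√(2/7) = -0.534522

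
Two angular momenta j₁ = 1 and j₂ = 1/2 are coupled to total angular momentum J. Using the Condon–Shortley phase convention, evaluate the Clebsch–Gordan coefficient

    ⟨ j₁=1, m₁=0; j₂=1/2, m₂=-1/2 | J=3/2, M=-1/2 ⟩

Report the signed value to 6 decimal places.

+0.816497  (= +√(2/3))

√[4·0!2!1!/4! · 1!1!0!1!1!2!] = √(2/3)
  +(−1)^0/∏(0,0,1,0,1,1)! = 1  (running 1)
⟨..|..⟩ = √(2/3)·(1) = +0.816497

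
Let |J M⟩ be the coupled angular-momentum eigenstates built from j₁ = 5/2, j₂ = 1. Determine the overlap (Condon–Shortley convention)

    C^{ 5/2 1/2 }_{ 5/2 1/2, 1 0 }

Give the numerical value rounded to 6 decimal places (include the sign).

triangle: 1!×4!×1!/7! = 24/5040
(j±m)!: 3!×2!×1!×1!×3!×2! = 144
prefactor² = (2J+1)×Δ×N² = 144/35
  k=0: +1/(0!×1!×2!×1!×2!×0!) = 1/4
  k=1: −1/(1!×0!×1!×0!×3!×1!) = -1/6
Σ = 1/12  ⇒  CG² = 144/35×1/12² = 1/35
CG = +√(1/35) = +0.169031

+√(1/35) ≈ +0.169031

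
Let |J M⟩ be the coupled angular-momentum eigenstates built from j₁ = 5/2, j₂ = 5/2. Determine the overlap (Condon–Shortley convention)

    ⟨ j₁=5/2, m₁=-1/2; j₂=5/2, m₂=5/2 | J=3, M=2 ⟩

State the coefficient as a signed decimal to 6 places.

+0.645497  (= +√(5/12))

j₁+j₂−J=2  J+j₁−j₂=3  J−j₁+j₂=3  j₁+j₂+J+1=9
(j₁±m₁, j₂±m₂, J±M) = (2,3,5,0,5,1)
P² = 240
sum k=2..2:
  [2] +1/24 = 1/24
S = 1/24
C² = P²·S² = 5/12 ; C = +0.645497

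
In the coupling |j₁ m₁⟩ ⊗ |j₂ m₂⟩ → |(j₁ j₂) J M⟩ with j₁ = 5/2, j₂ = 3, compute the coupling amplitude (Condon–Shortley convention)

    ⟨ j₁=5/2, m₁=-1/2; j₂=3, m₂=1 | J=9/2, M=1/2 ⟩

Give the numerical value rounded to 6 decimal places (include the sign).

−√(160/693) = -0.480500

j₁+j₂−J=1  J+j₁−j₂=4  J−j₁+j₂=5  j₁+j₂+J+1=11
(j₁±m₁, j₂±m₂, J±M) = (2,3,4,2,5,4)
P² = 92160/77
sum k=0..1:
  [0] +1/144 = 1/144
  [1] −1/48 = -1/48
S = -1/72
C² = P²·S² = 160/693 ; C = -0.480500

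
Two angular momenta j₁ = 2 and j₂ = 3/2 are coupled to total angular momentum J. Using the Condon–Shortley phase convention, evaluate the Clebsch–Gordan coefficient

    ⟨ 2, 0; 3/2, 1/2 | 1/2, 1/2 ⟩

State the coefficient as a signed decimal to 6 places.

triangle: 3!·1!·0!/5! = 6/120
(j±m)!: 2!·2!·2!·1!·1!·0! = 8
prefactor² = (2J+1)·Δ·N² = 4/5
  k=2: +1/(2!·1!·0!·0!·1!·0!) = 1/2
Σ = 1/2  ⇒  CG² = 4/5·1/2² = 1/5
CG = +√(1/5) = +0.447214

+0.447214  (= +√(1/5))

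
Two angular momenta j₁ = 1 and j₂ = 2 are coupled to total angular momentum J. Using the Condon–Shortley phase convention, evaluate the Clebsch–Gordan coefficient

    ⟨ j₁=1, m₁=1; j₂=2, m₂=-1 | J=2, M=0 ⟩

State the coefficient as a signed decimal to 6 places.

√[5·1!1!3!/6! · 2!0!1!3!2!2!] = √(2)
  +(−1)^0/∏(0,1,0,1,1,2)! = 1/2  (running 1/2)
⟨..|..⟩ = √(2)·(1/2) = +0.707107

+√(1/2) = +0.707107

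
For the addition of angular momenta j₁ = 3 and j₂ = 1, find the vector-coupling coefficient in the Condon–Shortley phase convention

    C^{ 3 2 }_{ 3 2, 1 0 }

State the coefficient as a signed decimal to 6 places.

+√(1/3) = +0.577350

triangle: 1!·5!·1!/8! = 120/40320
(j±m)!: 5!·1!·1!·1!·5!·1! = 14400
prefactor² = (2J+1)·Δ·N² = 300
  k=0: +1/(0!·1!·1!·1!·4!·0!) = 1/24
  k=1: −1/(1!·0!·0!·0!·5!·1!) = -1/120
Σ = 1/30  ⇒  CG² = 300·1/30² = 1/3
CG = +√(1/3) = +0.577350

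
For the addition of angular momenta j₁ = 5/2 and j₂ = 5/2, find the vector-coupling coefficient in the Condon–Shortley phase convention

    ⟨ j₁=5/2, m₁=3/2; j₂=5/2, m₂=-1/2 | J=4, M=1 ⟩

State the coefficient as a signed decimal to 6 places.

+0.597614

j₁+j₂−J=1  J+j₁−j₂=4  J−j₁+j₂=4  j₁+j₂+J+1=10
(j₁±m₁, j₂±m₂, J±M) = (4,1,2,3,5,3)
P² = 10368/35
sum k=0..1:
  [0] +1/24 = 1/24
  [1] −1/144 = -1/144
S = 5/144
C² = P²·S² = 5/14 ; C = +0.597614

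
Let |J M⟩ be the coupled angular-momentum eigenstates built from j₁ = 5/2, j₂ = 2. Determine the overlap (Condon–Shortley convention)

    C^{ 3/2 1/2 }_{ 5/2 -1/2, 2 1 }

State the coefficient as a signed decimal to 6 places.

j₁+j₂−J=3  J+j₁−j₂=2  J−j₁+j₂=1  j₁+j₂+J+1=7
(j₁±m₁, j₂±m₂, J±M) = (2,3,3,1,2,1)
P² = 48/35
sum k=2..3:
  [2] +1/2 = 1/2
  [3] −1/12 = -1/12
S = 5/12
C² = P²·S² = 5/21 ; C = +0.487950

+0.487950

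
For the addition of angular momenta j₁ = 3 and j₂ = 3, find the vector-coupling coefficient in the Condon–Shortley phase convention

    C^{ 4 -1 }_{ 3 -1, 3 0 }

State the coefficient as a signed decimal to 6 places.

j₁+j₂−J=2  J+j₁−j₂=4  J−j₁+j₂=4  j₁+j₂+J+1=11
(j₁±m₁, j₂±m₂, J±M) = (2,4,3,3,3,5)
P² = 124416/385
sum k=0..2:
  [0] +1/288 = 1/288
  [1] −1/24 = -1/24
  [2] +1/48 = 1/48
S = -5/288
C² = P²·S² = 15/154 ; C = -0.312094

-0.312094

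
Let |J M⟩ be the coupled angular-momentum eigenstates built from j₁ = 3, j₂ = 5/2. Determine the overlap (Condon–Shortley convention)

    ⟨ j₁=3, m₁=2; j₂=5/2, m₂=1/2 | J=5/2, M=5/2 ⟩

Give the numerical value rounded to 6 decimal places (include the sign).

√[6·3!3!2!/9! · 5!1!3!2!5!0!] = √(1440/7)
  +(−1)^1/∏(1,2,0,2,3,0)! = -1/24  (running -1/24)
⟨..|..⟩ = √(1440/7)·(-1/24) = -0.597614

-0.597614  (= −√(5/14))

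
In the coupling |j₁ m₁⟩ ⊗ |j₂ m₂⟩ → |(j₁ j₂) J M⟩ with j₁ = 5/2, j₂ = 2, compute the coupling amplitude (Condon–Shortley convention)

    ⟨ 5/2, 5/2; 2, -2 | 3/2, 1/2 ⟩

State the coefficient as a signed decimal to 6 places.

+√(8/21) ≈ +0.617213

√[4·3!2!1!/7! · 5!0!0!4!2!1!] = √(384/7)
  +(−1)^0/∏(0,3,0,0,2,1)! = 1/12  (running 1/12)
⟨..|..⟩ = √(384/7)·(1/12) = +0.617213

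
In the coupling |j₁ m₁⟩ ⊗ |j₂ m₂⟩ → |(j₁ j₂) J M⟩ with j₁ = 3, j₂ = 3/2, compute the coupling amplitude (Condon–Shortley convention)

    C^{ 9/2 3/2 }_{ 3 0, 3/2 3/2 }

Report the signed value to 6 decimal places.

+√(5/21) ≈ +0.487950

triangle: 0!·6!·3!/10! = 4320/3628800
(j±m)!: 3!·3!·3!·0!·6!·3! = 933120
prefactor² = (2J+1)·Δ·N² = 77760/7
  k=0: +1/(0!·0!·3!·3!·3!·0!) = 1/216
Σ = 1/216  ⇒  CG² = 77760/7·1/216² = 5/21
CG = +√(5/21) = +0.487950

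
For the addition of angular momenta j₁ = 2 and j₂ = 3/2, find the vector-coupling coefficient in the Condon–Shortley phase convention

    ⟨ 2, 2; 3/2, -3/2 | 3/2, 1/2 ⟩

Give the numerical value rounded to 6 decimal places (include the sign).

+0.632456

√[4·2!2!1!/6! · 4!0!0!3!2!1!] = √(32/5)
  +(−1)^0/∏(0,2,0,0,2,1)! = 1/4  (running 1/4)
⟨..|..⟩ = √(32/5)·(1/4) = +0.632456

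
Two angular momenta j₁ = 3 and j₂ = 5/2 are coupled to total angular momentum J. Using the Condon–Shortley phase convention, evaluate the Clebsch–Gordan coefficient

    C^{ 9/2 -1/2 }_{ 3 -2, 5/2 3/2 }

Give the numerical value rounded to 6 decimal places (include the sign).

-0.510355

j₁+j₂−J=1  J+j₁−j₂=5  J−j₁+j₂=4  j₁+j₂+J+1=11
(j₁±m₁, j₂±m₂, J±M) = (1,5,4,1,4,5)
P² = 460800/77
sum k=0..1:
  [0] +1/2880 = 1/2880
  [1] −1/144 = -1/144
S = -19/2880
C² = P²·S² = 361/1386 ; C = -0.510355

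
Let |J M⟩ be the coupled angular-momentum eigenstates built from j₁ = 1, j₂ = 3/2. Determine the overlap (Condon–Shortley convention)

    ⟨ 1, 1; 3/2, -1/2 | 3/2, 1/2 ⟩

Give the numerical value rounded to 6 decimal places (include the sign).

triangle: 1!·1!·2!/5! = 2/120
(j±m)!: 2!·0!·1!·2!·2!·1! = 8
prefactor² = (2J+1)·Δ·N² = 8/15
  k=0: +1/(0!·1!·0!·1!·1!·1!) = 1
Σ = 1  ⇒  CG² = 8/15·1² = 8/15
CG = +√(8/15) = +0.730297

+0.730297  (= +√(8/15))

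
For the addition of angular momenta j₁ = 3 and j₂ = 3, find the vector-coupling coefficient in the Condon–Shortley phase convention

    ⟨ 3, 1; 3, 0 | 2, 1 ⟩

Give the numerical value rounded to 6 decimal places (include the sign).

+0.154303

j₁+j₂−J=4  J+j₁−j₂=2  J−j₁+j₂=2  j₁+j₂+J+1=9
(j₁±m₁, j₂±m₂, J±M) = (4,2,3,3,3,1)
P² = 96/7
sum k=1..2:
  [1] −1/12 = -1/12
  [2] +1/8 = 1/8
S = 1/24
C² = P²·S² = 1/42 ; C = +0.154303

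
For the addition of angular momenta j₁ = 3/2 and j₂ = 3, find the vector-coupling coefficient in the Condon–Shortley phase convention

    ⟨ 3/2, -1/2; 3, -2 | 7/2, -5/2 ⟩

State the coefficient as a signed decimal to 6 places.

+√(1/7) = +0.377964

√[8·1!2!5!/9! · 1!2!1!5!1!6!] = √(6400/7)
  +(−1)^0/∏(0,1,2,1,0,4)! = 1/48  (running 1/48)
  +(−1)^1/∏(1,0,1,0,1,5)! = -1/120  (running 1/80)
⟨..|..⟩ = √(6400/7)·(1/80) = +0.377964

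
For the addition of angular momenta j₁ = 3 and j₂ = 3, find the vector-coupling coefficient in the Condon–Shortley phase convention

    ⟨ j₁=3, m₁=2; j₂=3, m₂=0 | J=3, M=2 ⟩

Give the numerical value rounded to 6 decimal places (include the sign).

−√(1/6) = -0.408248

j₁+j₂−J=3  J+j₁−j₂=3  J−j₁+j₂=3  j₁+j₂+J+1=10
(j₁±m₁, j₂±m₂, J±M) = (5,1,3,3,5,1)
P² = 216
sum k=0..1:
  [0] +1/72 = 1/72
  [1] −1/24 = -1/24
S = -1/36
C² = P²·S² = 1/6 ; C = -0.408248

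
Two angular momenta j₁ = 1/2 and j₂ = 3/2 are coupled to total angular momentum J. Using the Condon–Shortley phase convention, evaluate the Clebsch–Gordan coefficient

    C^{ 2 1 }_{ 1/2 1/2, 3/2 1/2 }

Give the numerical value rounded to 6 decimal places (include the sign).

triangle: 0!×1!×3!/5! = 6/120
(j±m)!: 1!×0!×2!×1!×3!×1! = 12
prefactor² = (2J+1)×Δ×N² = 3
  k=0: +1/(0!×0!×0!×2!×1!×1!) = 1/2
Σ = 1/2  ⇒  CG² = 3×1/2² = 3/4
CG = +√(3/4) = +0.866025

+√(3/4) = +0.866025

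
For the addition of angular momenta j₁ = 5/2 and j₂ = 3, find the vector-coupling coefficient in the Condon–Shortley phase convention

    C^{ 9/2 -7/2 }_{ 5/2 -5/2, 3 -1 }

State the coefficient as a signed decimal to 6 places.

j₁+j₂−J=1  J+j₁−j₂=4  J−j₁+j₂=5  j₁+j₂+J+1=11
(j₁±m₁, j₂±m₂, J±M) = (0,5,2,4,1,8)
P² = 1843200/11
sum k=1..1:
  [1] −1/576 = -1/576
S = -1/576
C² = P²·S² = 50/99 ; C = -0.710669

−√(50/99) ≈ -0.710669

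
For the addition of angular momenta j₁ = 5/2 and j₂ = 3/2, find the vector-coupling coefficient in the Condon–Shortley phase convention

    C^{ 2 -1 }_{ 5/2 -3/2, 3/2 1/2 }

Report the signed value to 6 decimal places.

j₁+j₂−J=2  J+j₁−j₂=3  J−j₁+j₂=1  j₁+j₂+J+1=7
(j₁±m₁, j₂±m₂, J±M) = (1,4,2,1,1,3)
P² = 24/7
sum k=1..2:
  [1] −1/6 = -1/6
  [2] +1/4 = 1/4
S = 1/12
C² = P²·S² = 1/42 ; C = +0.154303

+0.154303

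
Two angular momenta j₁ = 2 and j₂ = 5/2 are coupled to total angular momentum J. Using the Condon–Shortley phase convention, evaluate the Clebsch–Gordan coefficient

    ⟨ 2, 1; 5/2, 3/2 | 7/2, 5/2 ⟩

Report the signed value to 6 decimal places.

-0.125988

triangle: 1!·3!·4!/9! = 144/362880
(j±m)!: 3!·1!·4!·1!·6!·1! = 103680
prefactor² = (2J+1)·Δ·N² = 2304/7
  k=0: +1/(0!·1!·1!·4!·2!·0!) = 1/48
  k=1: −1/(1!·0!·0!·3!·3!·1!) = -1/36
Σ = -1/144  ⇒  CG² = 2304/7·(-1/144)² = 1/63
CG = −√(1/63) = -0.125988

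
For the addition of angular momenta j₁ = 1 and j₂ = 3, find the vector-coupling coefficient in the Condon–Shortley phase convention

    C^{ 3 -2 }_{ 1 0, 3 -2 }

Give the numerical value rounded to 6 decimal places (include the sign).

triangle: 1!·1!·5!/8! = 120/40320
(j±m)!: 1!·1!·1!·5!·1!·5! = 14400
prefactor² = (2J+1)·Δ·N² = 300
  k=0: +1/(0!·1!·1!·1!·0!·4!) = 1/24
  k=1: −1/(1!·0!·0!·0!·1!·5!) = -1/120
Σ = 1/30  ⇒  CG² = 300·1/30² = 1/3
CG = +√(1/3) = +0.577350

+√(1/3) ≈ +0.577350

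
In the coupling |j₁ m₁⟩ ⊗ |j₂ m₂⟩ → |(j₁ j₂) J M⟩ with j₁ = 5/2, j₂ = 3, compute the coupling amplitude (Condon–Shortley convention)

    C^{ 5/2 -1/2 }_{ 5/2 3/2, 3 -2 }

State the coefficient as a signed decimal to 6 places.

+√(1/14) ≈ +0.267261

j₁+j₂−J=3  J+j₁−j₂=2  J−j₁+j₂=3  j₁+j₂+J+1=9
(j₁±m₁, j₂±m₂, J±M) = (4,1,1,5,2,3)
P² = 288/7
sum k=0..1:
  [0] +1/12 = 1/12
  [1] −1/24 = -1/24
S = 1/24
C² = P²·S² = 1/14 ; C = +0.267261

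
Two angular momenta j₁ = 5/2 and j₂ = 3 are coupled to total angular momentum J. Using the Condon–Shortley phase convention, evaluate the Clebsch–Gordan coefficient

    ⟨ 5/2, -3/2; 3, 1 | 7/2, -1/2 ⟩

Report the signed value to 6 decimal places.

triangle: 2!*3!*4!/10! = 288/3628800
(j±m)!: 1!*4!*4!*2!*3!*4! = 165888
prefactor² = (2J+1)*Δ*N² = 18432/175
  k=1: −1/(1!*1!*3!*3!*0!*1!) = -1/36
  k=2: +1/(2!*0!*2!*2!*1!*2!) = 1/16
Σ = 5/144  ⇒  CG² = 18432/175*5/144² = 8/63
CG = +√(8/63) = +0.356348

+0.356348  (= +√(8/63))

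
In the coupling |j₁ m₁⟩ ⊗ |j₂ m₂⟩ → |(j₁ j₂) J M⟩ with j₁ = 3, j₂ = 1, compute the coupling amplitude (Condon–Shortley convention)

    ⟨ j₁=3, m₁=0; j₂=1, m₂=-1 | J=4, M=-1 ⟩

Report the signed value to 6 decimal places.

j₁+j₂−J=0  J+j₁−j₂=6  J−j₁+j₂=2  j₁+j₂+J+1=9
(j₁±m₁, j₂±m₂, J±M) = (3,3,0,2,3,5)
P² = 12960/7
sum k=0..0:
  [0] +1/72 = 1/72
S = 1/72
C² = P²·S² = 5/14 ; C = +0.597614

+0.597614  (= +√(5/14))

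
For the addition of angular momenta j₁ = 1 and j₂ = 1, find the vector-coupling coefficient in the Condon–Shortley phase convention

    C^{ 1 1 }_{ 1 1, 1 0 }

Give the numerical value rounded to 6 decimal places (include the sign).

+√(1/2) = +0.707107

triangle: 1!*1!*1!/4! = 1/24
(j±m)!: 2!*0!*1!*1!*2!*0! = 4
prefactor² = (2J+1)*Δ*N² = 1/2
  k=0: +1/(0!*1!*0!*1!*1!*0!) = 1
Σ = 1  ⇒  CG² = 1/2*1² = 1/2
CG = +√(1/2) = +0.707107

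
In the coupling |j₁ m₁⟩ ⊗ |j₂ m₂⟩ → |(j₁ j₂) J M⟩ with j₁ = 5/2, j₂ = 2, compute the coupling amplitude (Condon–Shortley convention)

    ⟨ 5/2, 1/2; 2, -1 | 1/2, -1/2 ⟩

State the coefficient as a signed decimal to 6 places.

triangle: 4!·1!·0!/6! = 24/720
(j±m)!: 3!·2!·1!·3!·0!·1! = 72
prefactor² = (2J+1)·Δ·N² = 24/5
  k=1: −1/(1!·3!·1!·0!·0!·0!) = -1/6
Σ = -1/6  ⇒  CG² = 24/5·(-1/6)² = 2/15
CG = −√(2/15) = -0.365148

−√(2/15) = -0.365148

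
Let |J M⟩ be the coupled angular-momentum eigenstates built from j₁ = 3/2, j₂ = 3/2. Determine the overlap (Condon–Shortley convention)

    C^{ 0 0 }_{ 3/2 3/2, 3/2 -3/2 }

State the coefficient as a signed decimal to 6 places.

√[1·3!0!0!/4! · 3!0!0!3!0!0!] = √(9)
  +(−1)^0/∏(0,3,0,0,0,0)! = 1/6  (running 1/6)
⟨..|..⟩ = √(9)·(1/6) = +0.500000

+0.500000  (= +√(1/4))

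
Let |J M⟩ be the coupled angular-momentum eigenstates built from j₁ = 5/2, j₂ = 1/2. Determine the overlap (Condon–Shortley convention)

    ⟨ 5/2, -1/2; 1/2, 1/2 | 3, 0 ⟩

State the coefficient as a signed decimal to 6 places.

+0.707107  (= +√(1/2))

√[7·0!5!1!/7! · 2!3!1!0!3!3!] = √(72)
  +(−1)^0/∏(0,0,3,1,2,0)! = 1/12  (running 1/12)
⟨..|..⟩ = √(72)·(1/12) = +0.707107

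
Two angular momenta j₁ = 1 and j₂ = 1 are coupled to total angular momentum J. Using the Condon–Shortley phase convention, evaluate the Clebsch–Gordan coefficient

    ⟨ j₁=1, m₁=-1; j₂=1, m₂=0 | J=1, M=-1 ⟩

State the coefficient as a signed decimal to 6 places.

-0.707107  (= −√(1/2))

triangle: 1!*1!*1!/4! = 1/24
(j±m)!: 0!*2!*1!*1!*0!*2! = 4
prefactor² = (2J+1)*Δ*N² = 1/2
  k=1: −1/(1!*0!*1!*0!*0!*1!) = -1
Σ = -1  ⇒  CG² = 1/2*(-1)² = 1/2
CG = −√(1/2) = -0.707107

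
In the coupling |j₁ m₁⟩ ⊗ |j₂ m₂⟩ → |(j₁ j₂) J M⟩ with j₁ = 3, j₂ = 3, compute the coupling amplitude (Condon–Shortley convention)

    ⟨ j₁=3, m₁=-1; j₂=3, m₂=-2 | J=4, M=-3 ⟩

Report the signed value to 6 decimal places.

-0.301511  (= −√(1/11))

triangle: 2!×4!×4!/11! = 1152/39916800
(j±m)!: 2!×4!×1!×5!×1!×7! = 29030400
prefactor² = (2J+1)×Δ×N² = 82944/11
  k=0: +1/(0!×2!×4!×1!×0!×3!) = 1/288
  k=1: −1/(1!×1!×3!×0!×1!×4!) = -1/144
Σ = -1/288  ⇒  CG² = 82944/11×(-1/288)² = 1/11
CG = −√(1/11) = -0.301511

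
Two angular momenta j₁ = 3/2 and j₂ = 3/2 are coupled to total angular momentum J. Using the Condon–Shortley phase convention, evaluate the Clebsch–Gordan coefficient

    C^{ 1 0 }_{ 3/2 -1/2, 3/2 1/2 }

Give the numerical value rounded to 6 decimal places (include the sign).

triangle: 2!×1!×1!/5! = 2/120
(j±m)!: 1!×2!×2!×1!×1!×1! = 4
prefactor² = (2J+1)×Δ×N² = 1/5
  k=1: −1/(1!×1!×1!×1!×0!×0!) = -1
  k=2: +1/(2!×0!×0!×0!×1!×1!) = 1/2
Σ = -1/2  ⇒  CG² = 1/5×(-1/2)² = 1/20
CG = −√(1/20) = -0.223607

−√(1/20) ≈ -0.223607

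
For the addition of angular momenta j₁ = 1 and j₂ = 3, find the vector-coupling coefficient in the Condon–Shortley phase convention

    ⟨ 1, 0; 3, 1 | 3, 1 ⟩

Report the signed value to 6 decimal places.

triangle: 1!*1!*5!/8! = 120/40320
(j±m)!: 1!*1!*4!*2!*4!*2! = 2304
prefactor² = (2J+1)*Δ*N² = 48
  k=0: +1/(0!*1!*1!*4!*0!*1!) = 1/24
  k=1: −1/(1!*0!*0!*3!*1!*2!) = -1/12
Σ = -1/24  ⇒  CG² = 48*(-1/24)² = 1/12
CG = −√(1/12) = -0.288675

−√(1/12) ≈ -0.288675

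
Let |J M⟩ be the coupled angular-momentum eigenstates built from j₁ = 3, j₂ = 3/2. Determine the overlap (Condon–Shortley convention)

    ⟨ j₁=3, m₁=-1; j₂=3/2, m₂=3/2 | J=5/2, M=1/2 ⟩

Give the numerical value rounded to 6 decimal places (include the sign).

j₁+j₂−J=2  J+j₁−j₂=4  J−j₁+j₂=1  j₁+j₂+J+1=8
(j₁±m₁, j₂±m₂, J±M) = (2,4,3,0,3,2)
P² = 864/35
sum k=2..2:
  [2] +1/8 = 1/8
S = 1/8
C² = P²·S² = 27/70 ; C = +0.621059

+√(27/70) ≈ +0.621059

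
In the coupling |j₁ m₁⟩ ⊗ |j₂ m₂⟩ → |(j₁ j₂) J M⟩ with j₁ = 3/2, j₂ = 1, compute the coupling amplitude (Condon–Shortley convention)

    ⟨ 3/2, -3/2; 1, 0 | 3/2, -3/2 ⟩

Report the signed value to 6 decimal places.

j₁+j₂−J=1  J+j₁−j₂=2  J−j₁+j₂=1  j₁+j₂+J+1=5
(j₁±m₁, j₂±m₂, J±M) = (0,3,1,1,0,3)
P² = 12/5
sum k=1..1:
  [1] −1/2 = -1/2
S = -1/2
C² = P²·S² = 3/5 ; C = -0.774597

−√(3/5) ≈ -0.774597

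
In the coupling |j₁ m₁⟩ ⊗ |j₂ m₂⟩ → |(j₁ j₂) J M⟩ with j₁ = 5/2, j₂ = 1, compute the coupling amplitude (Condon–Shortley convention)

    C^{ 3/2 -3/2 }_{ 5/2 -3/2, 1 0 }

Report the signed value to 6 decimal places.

j₁+j₂−J=2  J+j₁−j₂=3  J−j₁+j₂=0  j₁+j₂+J+1=6
(j₁±m₁, j₂±m₂, J±M) = (1,4,1,1,0,3)
P² = 48/5
sum k=1..1:
  [1] −1/6 = -1/6
S = -1/6
C² = P²·S² = 4/15 ; C = -0.516398

−√(4/15) ≈ -0.516398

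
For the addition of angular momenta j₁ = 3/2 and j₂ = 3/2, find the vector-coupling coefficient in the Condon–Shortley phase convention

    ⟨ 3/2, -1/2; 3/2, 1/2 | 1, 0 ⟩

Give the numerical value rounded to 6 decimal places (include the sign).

√[3·2!1!1!/5! · 1!2!2!1!1!1!] = √(1/5)
  +(−1)^1/∏(1,1,1,1,0,0)! = -1  (running -1)
  +(−1)^2/∏(2,0,0,0,1,1)! = 1/2  (running -1/2)
⟨..|..⟩ = √(1/5)·(-1/2) = -0.223607

−√(1/20) = -0.223607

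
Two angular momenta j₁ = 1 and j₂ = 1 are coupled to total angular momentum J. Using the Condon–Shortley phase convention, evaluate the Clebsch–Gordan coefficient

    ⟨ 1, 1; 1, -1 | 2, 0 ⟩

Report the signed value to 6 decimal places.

+0.408248

j₁+j₂−J=0  J+j₁−j₂=2  J−j₁+j₂=2  j₁+j₂+J+1=5
(j₁±m₁, j₂±m₂, J±M) = (2,0,0,2,2,2)
P² = 8/3
sum k=0..0:
  [0] +1/4 = 1/4
S = 1/4
C² = P²·S² = 1/6 ; C = +0.408248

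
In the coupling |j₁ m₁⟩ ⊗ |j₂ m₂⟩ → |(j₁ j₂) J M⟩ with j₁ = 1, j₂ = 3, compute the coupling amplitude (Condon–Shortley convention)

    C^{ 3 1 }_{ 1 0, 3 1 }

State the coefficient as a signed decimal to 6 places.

triangle: 1!*1!*5!/8! = 120/40320
(j±m)!: 1!*1!*4!*2!*4!*2! = 2304
prefactor² = (2J+1)*Δ*N² = 48
  k=0: +1/(0!*1!*1!*4!*0!*1!) = 1/24
  k=1: −1/(1!*0!*0!*3!*1!*2!) = -1/12
Σ = -1/24  ⇒  CG² = 48*(-1/24)² = 1/12
CG = −√(1/12) = -0.288675

−√(1/12) = -0.288675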